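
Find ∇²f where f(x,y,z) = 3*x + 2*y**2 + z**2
6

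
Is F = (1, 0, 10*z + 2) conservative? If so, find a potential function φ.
Yes, F is conservative. φ = x + 5*z**2 + 2*z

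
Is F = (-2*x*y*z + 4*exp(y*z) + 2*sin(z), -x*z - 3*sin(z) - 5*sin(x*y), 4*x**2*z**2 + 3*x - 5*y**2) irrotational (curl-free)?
No, ∇×F = (x - 10*y + 3*cos(z), -2*x*y - 8*x*z**2 + 4*y*exp(y*z) + 2*cos(z) - 3, 2*x*z - 5*y*cos(x*y) - 4*z*exp(y*z) - z)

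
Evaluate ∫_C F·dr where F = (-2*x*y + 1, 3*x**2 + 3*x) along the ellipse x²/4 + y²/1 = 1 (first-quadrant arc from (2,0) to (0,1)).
3*pi/2 + 26/3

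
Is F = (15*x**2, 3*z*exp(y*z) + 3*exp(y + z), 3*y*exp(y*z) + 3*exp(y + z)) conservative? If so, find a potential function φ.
Yes, F is conservative. φ = 5*x**3 + 3*exp(y*z) + 3*exp(y + z)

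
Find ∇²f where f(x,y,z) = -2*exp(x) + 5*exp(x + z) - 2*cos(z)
-2*exp(x) + 10*exp(x + z) + 2*cos(z)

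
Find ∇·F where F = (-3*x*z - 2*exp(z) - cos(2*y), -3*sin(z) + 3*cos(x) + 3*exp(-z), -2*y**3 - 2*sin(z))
-3*z - 2*cos(z)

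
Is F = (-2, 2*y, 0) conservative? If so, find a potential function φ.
Yes, F is conservative. φ = -2*x + y**2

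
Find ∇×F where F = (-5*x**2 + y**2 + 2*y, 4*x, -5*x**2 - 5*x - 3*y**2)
(-6*y, 10*x + 5, 2 - 2*y)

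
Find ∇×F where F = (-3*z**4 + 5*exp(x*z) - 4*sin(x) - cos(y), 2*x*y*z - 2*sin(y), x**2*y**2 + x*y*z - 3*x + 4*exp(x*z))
(x*(2*x*y - 2*y + z), -2*x*y**2 + 5*x*exp(x*z) - y*z - 12*z**3 - 4*z*exp(x*z) + 3, 2*y*z - sin(y))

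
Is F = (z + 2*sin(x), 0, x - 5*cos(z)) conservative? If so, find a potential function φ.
Yes, F is conservative. φ = x*z - 5*sin(z) - 2*cos(x)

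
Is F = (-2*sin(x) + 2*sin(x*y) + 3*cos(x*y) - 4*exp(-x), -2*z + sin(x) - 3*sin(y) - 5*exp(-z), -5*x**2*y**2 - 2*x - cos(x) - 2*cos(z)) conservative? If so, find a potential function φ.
No, ∇×F = (-10*x**2*y + 2 - 5*exp(-z), 10*x*y**2 - sin(x) + 2, 3*x*sin(x*y) - 2*x*cos(x*y) + cos(x)) ≠ 0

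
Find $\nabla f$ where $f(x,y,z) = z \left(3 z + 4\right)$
(0, 0, 6*z + 4)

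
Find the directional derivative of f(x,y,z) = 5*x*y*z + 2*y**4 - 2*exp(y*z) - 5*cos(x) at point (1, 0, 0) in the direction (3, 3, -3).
5*sqrt(3)*sin(1)/3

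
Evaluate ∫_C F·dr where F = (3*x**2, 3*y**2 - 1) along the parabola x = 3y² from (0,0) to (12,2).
1734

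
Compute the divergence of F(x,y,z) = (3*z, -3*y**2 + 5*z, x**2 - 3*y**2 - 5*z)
-6*y - 5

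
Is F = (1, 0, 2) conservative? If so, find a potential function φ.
Yes, F is conservative. φ = x + 2*z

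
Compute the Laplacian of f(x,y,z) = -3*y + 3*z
0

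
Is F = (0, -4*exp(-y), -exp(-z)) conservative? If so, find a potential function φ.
Yes, F is conservative. φ = exp(-z) + 4*exp(-y)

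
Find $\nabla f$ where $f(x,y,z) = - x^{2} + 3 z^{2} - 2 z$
(-2*x, 0, 6*z - 2)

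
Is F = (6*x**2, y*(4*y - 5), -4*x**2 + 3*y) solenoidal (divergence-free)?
No, ∇·F = 12*x + 8*y - 5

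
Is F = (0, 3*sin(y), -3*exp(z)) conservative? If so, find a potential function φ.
Yes, F is conservative. φ = -3*exp(z) - 3*cos(y)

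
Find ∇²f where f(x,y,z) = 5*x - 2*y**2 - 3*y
-4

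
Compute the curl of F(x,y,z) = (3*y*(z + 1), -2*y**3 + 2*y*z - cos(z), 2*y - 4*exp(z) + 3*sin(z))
(-2*y - sin(z) + 2, 3*y, -3*z - 3)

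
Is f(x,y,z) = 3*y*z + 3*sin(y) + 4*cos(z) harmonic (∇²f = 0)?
No, ∇²f = -3*sin(y) - 4*cos(z)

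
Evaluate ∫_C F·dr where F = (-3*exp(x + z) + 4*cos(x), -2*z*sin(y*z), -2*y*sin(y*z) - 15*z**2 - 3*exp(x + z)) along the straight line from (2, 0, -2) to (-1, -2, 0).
-37 - 4*sin(2) - 4*sin(1) - 3*exp(-1)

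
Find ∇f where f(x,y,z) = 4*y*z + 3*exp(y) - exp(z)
(0, 4*z + 3*exp(y), 4*y - exp(z))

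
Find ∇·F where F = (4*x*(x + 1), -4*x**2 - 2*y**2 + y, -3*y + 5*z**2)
8*x - 4*y + 10*z + 5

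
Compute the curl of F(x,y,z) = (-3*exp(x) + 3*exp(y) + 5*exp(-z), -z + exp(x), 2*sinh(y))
(2*cosh(y) + 1, -5*exp(-z), exp(x) - 3*exp(y))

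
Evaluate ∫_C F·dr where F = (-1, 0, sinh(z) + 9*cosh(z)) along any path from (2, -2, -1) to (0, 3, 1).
2 + 18*sinh(1)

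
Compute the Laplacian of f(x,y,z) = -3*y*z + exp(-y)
exp(-y)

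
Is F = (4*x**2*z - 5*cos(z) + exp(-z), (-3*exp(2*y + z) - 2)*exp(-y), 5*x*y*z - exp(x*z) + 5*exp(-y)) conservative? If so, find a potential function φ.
No, ∇×F = (5*x*z + 3*exp(y + z) - 5*exp(-y), 4*x**2 - 5*y*z + z*exp(x*z) + 5*sin(z) - exp(-z), 0) ≠ 0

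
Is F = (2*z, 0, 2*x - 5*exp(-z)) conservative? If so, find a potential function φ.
Yes, F is conservative. φ = 2*x*z + 5*exp(-z)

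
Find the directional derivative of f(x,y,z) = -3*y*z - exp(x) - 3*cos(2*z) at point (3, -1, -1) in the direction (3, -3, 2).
-3*sqrt(22)*(1 + 4*sin(2) + exp(3))/22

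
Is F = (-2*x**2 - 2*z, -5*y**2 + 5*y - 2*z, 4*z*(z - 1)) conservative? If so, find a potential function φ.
No, ∇×F = (2, -2, 0) ≠ 0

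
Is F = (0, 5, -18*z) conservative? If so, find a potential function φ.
Yes, F is conservative. φ = 5*y - 9*z**2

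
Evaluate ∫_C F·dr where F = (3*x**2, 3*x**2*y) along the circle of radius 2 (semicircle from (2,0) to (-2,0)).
-16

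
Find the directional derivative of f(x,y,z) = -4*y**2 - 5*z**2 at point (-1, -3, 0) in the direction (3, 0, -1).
0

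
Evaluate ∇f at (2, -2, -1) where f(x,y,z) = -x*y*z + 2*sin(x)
(-2 + 2*cos(2), 2, 4)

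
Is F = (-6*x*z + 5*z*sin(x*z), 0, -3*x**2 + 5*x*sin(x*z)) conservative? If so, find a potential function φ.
Yes, F is conservative. φ = -3*x**2*z - 5*cos(x*z)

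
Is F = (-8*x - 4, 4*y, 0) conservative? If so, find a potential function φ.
Yes, F is conservative. φ = -4*x**2 - 4*x + 2*y**2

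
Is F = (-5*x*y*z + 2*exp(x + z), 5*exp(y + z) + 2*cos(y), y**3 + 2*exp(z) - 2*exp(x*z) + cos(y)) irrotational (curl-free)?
No, ∇×F = (3*y**2 - 5*exp(y + z) - sin(y), -5*x*y + 2*z*exp(x*z) + 2*exp(x + z), 5*x*z)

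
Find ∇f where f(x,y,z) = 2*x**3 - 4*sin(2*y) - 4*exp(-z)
(6*x**2, -8*cos(2*y), 4*exp(-z))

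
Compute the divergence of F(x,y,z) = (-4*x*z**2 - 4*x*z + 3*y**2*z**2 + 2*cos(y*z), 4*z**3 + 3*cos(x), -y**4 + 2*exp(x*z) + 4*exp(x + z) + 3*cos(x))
2*x*exp(x*z) - 4*z**2 - 4*z + 4*exp(x + z)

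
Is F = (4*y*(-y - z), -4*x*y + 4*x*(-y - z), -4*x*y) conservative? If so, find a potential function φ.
Yes, F is conservative. φ = 4*x*y*(-y - z)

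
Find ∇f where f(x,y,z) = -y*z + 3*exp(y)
(0, -z + 3*exp(y), -y)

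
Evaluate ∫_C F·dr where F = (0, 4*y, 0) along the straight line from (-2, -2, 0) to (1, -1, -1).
-6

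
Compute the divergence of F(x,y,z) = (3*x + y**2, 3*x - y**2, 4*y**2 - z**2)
-2*y - 2*z + 3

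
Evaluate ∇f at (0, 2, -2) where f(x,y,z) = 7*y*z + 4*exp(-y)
(0, -14 - 4*exp(-2), 14)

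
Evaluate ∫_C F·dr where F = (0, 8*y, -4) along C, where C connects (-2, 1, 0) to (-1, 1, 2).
-8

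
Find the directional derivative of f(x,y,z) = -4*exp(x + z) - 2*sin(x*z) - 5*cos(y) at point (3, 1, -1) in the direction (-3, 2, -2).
2*sqrt(17)*(3*cos(3) + 5*sin(1) + 10*exp(2))/17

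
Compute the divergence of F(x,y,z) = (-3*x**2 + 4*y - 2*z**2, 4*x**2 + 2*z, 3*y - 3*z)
-6*x - 3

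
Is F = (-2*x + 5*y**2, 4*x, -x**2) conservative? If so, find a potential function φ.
No, ∇×F = (0, 2*x, 4 - 10*y) ≠ 0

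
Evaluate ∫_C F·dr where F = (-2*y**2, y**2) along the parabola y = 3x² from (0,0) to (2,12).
2304/5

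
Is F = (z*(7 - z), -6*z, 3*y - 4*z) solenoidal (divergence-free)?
No, ∇·F = -4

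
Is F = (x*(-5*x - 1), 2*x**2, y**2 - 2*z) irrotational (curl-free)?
No, ∇×F = (2*y, 0, 4*x)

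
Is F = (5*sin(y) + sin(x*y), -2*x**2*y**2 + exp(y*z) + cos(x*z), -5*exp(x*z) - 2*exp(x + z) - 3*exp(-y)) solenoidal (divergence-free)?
No, ∇·F = -4*x**2*y - 5*x*exp(x*z) + y*cos(x*y) + z*exp(y*z) - 2*exp(x + z)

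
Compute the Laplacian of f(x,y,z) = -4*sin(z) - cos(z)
4*sin(z) + cos(z)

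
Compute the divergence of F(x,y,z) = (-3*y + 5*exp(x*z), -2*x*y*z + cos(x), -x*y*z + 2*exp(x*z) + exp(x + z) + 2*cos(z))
-x*y - 2*x*z + 2*x*exp(x*z) + 5*z*exp(x*z) + exp(x + z) - 2*sin(z)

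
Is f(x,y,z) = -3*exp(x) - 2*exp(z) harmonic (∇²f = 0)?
No, ∇²f = -3*exp(x) - 2*exp(z)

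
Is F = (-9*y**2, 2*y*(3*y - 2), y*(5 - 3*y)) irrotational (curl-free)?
No, ∇×F = (5 - 6*y, 0, 18*y)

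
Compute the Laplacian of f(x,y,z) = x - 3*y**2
-6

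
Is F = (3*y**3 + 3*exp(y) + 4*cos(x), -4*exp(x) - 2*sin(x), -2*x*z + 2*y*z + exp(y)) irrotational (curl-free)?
No, ∇×F = (2*z + exp(y), 2*z, -9*y**2 - 4*exp(x) - 3*exp(y) - 2*cos(x))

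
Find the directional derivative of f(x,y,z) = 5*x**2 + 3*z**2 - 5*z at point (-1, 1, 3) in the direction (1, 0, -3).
-49*sqrt(10)/10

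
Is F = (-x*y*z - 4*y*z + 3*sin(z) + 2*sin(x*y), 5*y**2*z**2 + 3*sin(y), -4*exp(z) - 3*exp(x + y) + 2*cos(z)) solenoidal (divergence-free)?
No, ∇·F = 10*y*z**2 - y*z + 2*y*cos(x*y) - 4*exp(z) - 2*sin(z) + 3*cos(y)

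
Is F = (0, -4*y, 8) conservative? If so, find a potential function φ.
Yes, F is conservative. φ = -2*y**2 + 8*z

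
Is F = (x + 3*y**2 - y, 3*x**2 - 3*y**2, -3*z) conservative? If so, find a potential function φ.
No, ∇×F = (0, 0, 6*x - 6*y + 1) ≠ 0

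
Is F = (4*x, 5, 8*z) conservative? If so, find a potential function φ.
Yes, F is conservative. φ = 2*x**2 + 5*y + 4*z**2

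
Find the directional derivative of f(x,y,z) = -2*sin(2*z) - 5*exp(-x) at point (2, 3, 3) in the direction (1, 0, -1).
sqrt(2)*(5 + 4*exp(2)*cos(6))*exp(-2)/2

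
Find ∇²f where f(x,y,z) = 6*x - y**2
-2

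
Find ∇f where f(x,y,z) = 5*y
(0, 5, 0)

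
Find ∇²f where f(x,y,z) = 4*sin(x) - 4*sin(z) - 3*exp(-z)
-4*sin(x) + 4*sin(z) - 3*exp(-z)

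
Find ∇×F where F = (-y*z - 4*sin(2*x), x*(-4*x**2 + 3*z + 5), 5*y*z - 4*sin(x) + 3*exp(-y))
(-3*x + 5*z - 3*exp(-y), -y + 4*cos(x), -12*x**2 + 4*z + 5)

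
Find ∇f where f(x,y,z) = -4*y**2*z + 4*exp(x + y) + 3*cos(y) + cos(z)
(4*exp(x + y), -8*y*z + 4*exp(x + y) - 3*sin(y), -4*y**2 - sin(z))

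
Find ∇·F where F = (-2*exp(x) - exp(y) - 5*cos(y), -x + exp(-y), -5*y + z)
-2*exp(x) + 1 - exp(-y)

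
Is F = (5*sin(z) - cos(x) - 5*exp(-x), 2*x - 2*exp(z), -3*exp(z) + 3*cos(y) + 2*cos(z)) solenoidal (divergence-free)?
No, ∇·F = -3*exp(z) + sin(x) - 2*sin(z) + 5*exp(-x)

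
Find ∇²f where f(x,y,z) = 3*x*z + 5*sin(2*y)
-20*sin(2*y)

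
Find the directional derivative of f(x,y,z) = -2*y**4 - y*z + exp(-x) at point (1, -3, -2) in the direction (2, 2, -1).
433/3 - 2*exp(-1)/3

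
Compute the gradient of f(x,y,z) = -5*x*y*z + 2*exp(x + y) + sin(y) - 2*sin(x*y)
(-5*y*z - 2*y*cos(x*y) + 2*exp(x + y), -5*x*z - 2*x*cos(x*y) + 2*exp(x + y) + cos(y), -5*x*y)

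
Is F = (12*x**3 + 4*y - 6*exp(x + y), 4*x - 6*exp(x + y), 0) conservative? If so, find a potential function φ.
Yes, F is conservative. φ = 3*x**4 + 4*x*y - 6*exp(x + y)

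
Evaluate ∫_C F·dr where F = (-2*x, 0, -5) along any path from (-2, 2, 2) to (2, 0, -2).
20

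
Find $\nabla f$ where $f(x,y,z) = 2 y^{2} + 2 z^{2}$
(0, 4*y, 4*z)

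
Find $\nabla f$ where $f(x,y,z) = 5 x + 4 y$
(5, 4, 0)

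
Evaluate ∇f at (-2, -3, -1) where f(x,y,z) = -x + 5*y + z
(-1, 5, 1)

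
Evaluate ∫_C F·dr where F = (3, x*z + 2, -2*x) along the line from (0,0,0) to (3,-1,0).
7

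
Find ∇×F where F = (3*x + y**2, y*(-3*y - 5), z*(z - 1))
(0, 0, -2*y)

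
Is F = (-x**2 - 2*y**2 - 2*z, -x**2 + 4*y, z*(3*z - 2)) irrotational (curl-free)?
No, ∇×F = (0, -2, -2*x + 4*y)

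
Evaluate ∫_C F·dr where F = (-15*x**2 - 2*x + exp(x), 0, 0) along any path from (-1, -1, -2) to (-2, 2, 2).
-exp(-1) + exp(-2) + 32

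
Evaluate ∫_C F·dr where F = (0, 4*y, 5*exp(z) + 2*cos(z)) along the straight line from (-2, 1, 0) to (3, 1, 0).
0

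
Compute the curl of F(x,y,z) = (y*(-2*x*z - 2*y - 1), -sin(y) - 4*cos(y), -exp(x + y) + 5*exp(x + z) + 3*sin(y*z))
(3*z*cos(y*z) - exp(x + y), -2*x*y + exp(x + y) - 5*exp(x + z), 2*x*z + 4*y + 1)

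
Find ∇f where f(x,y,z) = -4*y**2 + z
(0, -8*y, 1)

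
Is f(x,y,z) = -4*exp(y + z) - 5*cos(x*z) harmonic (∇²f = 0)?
No, ∇²f = 5*x**2*cos(x*z) + 5*z**2*cos(x*z) - 8*exp(y + z)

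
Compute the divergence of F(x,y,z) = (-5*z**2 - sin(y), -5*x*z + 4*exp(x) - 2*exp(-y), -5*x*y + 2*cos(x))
2*exp(-y)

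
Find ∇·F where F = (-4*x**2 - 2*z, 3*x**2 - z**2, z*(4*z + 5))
-8*x + 8*z + 5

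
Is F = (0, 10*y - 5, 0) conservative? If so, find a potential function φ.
Yes, F is conservative. φ = 5*y*(y - 1)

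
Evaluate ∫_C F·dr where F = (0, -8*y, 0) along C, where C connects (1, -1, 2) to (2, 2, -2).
-12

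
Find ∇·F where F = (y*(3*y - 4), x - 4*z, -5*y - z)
-1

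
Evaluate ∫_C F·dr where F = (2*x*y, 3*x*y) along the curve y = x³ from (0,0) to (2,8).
6208/35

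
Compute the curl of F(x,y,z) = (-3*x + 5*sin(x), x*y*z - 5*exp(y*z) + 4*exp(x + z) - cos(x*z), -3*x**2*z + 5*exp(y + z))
(-x*y - x*sin(x*z) + 5*y*exp(y*z) - 4*exp(x + z) + 5*exp(y + z), 6*x*z, y*z + z*sin(x*z) + 4*exp(x + z))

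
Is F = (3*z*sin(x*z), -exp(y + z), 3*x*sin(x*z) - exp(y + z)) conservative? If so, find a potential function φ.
Yes, F is conservative. φ = -exp(y + z) - 3*cos(x*z)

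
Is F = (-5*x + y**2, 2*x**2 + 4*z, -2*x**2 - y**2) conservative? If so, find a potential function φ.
No, ∇×F = (-2*y - 4, 4*x, 4*x - 2*y) ≠ 0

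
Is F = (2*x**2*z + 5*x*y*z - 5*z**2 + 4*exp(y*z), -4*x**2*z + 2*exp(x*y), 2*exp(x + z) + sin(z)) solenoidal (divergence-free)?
No, ∇·F = 4*x*z + 2*x*exp(x*y) + 5*y*z + 2*exp(x + z) + cos(z)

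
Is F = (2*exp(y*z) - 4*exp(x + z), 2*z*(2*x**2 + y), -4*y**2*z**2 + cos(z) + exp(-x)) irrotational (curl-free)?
No, ∇×F = (-4*x**2 - 8*y*z**2 - 2*y, 2*y*exp(y*z) - 4*exp(x + z) + exp(-x), 2*z*(4*x - exp(y*z)))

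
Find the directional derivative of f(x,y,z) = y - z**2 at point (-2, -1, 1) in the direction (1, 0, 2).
-4*sqrt(5)/5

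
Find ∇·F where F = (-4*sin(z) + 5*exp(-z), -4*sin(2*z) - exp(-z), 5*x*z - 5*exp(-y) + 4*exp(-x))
5*x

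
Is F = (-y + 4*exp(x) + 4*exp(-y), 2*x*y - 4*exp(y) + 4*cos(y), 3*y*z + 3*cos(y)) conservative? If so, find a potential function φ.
No, ∇×F = (3*z - 3*sin(y), 0, 2*y + 1 + 4*exp(-y)) ≠ 0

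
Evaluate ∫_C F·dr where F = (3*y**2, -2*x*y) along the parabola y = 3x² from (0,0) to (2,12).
-288/5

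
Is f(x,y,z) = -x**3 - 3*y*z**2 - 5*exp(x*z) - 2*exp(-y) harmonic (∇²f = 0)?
No, ∇²f = -5*x**2*exp(x*z) - 6*x - 6*y - 5*z**2*exp(x*z) - 2*exp(-y)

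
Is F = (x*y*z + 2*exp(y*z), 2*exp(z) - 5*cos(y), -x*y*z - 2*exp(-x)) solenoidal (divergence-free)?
No, ∇·F = -x*y + y*z + 5*sin(y)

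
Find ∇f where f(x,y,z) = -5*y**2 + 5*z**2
(0, -10*y, 10*z)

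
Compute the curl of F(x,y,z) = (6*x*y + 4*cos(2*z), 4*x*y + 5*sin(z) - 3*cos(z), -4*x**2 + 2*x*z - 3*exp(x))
(-3*sin(z) - 5*cos(z), 8*x - 2*z + 3*exp(x) - 8*sin(2*z), -6*x + 4*y)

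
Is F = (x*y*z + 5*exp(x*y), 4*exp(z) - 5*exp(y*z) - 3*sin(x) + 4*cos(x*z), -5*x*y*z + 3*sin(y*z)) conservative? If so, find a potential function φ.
No, ∇×F = (-5*x*z + 4*x*sin(x*z) + 5*y*exp(y*z) + 3*z*cos(y*z) - 4*exp(z), y*(x + 5*z), -x*z - 5*x*exp(x*y) - 4*z*sin(x*z) - 3*cos(x)) ≠ 0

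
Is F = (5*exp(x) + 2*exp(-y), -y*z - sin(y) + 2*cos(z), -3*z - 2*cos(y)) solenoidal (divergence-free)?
No, ∇·F = -z + 5*exp(x) - cos(y) - 3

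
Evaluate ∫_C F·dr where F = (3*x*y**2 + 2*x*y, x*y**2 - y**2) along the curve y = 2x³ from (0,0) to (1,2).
61/30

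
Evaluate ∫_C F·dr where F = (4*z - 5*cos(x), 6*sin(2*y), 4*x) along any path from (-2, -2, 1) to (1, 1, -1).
-5*sin(2) - 5*sin(1) + 3*cos(4) - 3*cos(2) + 4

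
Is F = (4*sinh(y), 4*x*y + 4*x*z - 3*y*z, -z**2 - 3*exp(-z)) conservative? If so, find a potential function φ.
No, ∇×F = (-4*x + 3*y, 0, 4*y + 4*z - 4*cosh(y)) ≠ 0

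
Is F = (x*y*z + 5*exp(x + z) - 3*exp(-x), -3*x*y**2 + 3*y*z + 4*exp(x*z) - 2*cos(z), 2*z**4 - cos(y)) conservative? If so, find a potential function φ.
No, ∇×F = (-4*x*exp(x*z) - 3*y + sin(y) - 2*sin(z), x*y + 5*exp(x + z), -x*z - 3*y**2 + 4*z*exp(x*z)) ≠ 0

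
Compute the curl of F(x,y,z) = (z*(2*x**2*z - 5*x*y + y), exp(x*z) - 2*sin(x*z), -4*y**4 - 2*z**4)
(-x*exp(x*z) + 2*x*cos(x*z) - 16*y**3, 4*x**2*z - 5*x*y + y, z*(5*x + exp(x*z) - 2*cos(x*z) - 1))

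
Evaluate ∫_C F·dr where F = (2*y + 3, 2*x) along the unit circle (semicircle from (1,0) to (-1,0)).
-6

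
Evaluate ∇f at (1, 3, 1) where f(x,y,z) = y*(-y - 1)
(0, -7, 0)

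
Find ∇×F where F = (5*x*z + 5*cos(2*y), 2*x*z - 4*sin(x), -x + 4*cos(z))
(-2*x, 5*x + 1, 2*z + 10*sin(2*y) - 4*cos(x))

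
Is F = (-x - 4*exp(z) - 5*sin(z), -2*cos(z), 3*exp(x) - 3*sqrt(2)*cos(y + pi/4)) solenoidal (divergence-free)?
No, ∇·F = -1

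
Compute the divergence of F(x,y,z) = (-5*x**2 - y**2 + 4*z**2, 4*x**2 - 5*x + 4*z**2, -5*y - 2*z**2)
-10*x - 4*z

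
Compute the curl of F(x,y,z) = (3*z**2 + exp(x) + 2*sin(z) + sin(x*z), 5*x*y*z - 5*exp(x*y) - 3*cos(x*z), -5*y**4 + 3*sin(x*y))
(-5*x*y - 3*x*sin(x*z) + 3*x*cos(x*y) - 20*y**3, x*cos(x*z) - 3*y*cos(x*y) + 6*z + 2*cos(z), 5*y*z - 5*y*exp(x*y) + 3*z*sin(x*z))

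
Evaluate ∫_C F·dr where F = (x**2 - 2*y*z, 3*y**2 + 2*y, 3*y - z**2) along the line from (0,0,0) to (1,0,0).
1/3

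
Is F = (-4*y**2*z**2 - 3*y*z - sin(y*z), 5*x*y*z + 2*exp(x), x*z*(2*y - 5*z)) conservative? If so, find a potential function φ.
No, ∇×F = (x*(-5*y + 2*z), -8*y**2*z - 2*y*z - y*cos(y*z) - 3*y + 5*z**2, 8*y*z**2 + 5*y*z + z*cos(y*z) + 3*z + 2*exp(x)) ≠ 0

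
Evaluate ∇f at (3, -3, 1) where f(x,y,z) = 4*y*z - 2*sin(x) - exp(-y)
(-2*cos(3), 4 + exp(3), -12)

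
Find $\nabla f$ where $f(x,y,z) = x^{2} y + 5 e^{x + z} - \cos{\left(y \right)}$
(2*x*y + 5*exp(x + z), x**2 + sin(y), 5*exp(x + z))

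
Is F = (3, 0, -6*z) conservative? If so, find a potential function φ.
Yes, F is conservative. φ = 3*x - 3*z**2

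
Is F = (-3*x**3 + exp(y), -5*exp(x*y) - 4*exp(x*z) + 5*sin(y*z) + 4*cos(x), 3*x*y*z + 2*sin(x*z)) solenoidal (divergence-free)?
No, ∇·F = -9*x**2 + 3*x*y - 5*x*exp(x*y) + 2*x*cos(x*z) + 5*z*cos(y*z)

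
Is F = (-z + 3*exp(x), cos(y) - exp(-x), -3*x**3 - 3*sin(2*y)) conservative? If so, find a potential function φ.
No, ∇×F = (-6*cos(2*y), 9*x**2 - 1, exp(-x)) ≠ 0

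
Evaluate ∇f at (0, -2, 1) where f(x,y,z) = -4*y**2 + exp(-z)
(0, 16, -exp(-1))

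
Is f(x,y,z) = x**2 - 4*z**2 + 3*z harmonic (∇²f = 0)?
No, ∇²f = -6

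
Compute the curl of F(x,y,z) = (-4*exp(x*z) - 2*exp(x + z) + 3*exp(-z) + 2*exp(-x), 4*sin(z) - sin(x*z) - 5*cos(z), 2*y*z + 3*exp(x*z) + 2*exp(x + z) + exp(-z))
(x*cos(x*z) + 2*z - 5*sin(z) - 4*cos(z), -4*x*exp(x*z) - 3*z*exp(x*z) - 4*exp(x + z) - 3*exp(-z), -z*cos(x*z))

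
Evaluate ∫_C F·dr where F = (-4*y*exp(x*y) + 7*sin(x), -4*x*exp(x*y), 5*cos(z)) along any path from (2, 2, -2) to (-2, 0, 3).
-4 + 5*sin(3) + 5*sin(2) + 4*exp(4)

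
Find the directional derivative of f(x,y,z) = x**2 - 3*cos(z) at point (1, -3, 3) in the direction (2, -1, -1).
sqrt(6)*(4 - 3*sin(3))/6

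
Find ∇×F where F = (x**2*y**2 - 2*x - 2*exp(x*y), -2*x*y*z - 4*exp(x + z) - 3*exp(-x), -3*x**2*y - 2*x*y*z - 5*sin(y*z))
(-3*x**2 + 2*x*y - 2*x*z - 5*z*cos(y*z) + 4*exp(x + z), 2*y*(3*x + z), (2*(-x**2*y + x*exp(x*y) - y*z - 2*exp(x + z))*exp(x) + 3)*exp(-x))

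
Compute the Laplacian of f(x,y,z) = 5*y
0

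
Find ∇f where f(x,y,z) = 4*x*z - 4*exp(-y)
(4*z, 4*exp(-y), 4*x)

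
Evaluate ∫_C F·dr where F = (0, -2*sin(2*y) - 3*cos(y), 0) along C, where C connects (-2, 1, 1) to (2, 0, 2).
-cos(2) + 1 + 3*sin(1)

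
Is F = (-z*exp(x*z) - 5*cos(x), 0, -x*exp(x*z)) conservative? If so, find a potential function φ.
Yes, F is conservative. φ = -exp(x*z) - 5*sin(x)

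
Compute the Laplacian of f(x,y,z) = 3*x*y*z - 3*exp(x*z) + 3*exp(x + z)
-3*x**2*exp(x*z) - 3*z**2*exp(x*z) + 6*exp(x + z)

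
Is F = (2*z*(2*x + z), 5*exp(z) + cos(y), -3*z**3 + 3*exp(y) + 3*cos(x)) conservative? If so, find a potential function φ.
No, ∇×F = (3*exp(y) - 5*exp(z), 4*x + 4*z + 3*sin(x), 0) ≠ 0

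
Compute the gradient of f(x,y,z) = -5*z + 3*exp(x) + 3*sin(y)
(3*exp(x), 3*cos(y), -5)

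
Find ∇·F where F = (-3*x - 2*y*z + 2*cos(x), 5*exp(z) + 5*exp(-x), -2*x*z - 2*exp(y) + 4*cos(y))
-2*x - 2*sin(x) - 3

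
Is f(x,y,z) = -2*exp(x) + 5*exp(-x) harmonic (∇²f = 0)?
No, ∇²f = -2*exp(x) + 5*exp(-x)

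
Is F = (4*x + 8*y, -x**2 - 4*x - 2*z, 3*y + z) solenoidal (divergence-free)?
No, ∇·F = 5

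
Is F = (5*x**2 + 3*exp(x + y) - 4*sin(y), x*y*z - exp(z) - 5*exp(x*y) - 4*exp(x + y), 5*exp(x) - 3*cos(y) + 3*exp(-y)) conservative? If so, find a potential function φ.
No, ∇×F = (-x*y + exp(z) + 3*sin(y) - 3*exp(-y), -5*exp(x), y*z - 5*y*exp(x*y) - 7*exp(x + y) + 4*cos(y)) ≠ 0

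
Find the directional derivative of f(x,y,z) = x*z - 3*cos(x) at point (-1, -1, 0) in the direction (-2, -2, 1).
-1/3 + 2*sin(1)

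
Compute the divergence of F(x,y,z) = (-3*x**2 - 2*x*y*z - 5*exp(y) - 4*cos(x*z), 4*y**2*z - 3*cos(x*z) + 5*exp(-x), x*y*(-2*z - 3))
-2*x*y - 6*x + 6*y*z + 4*z*sin(x*z)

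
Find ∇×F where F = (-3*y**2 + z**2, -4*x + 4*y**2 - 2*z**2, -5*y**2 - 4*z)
(-10*y + 4*z, 2*z, 6*y - 4)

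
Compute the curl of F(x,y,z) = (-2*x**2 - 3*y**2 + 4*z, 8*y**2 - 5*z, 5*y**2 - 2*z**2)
(10*y + 5, 4, 6*y)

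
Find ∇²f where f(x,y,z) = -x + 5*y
0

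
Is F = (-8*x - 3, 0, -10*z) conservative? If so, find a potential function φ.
Yes, F is conservative. φ = -4*x**2 - 3*x - 5*z**2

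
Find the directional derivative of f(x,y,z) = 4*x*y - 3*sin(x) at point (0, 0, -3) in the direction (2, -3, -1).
-3*sqrt(14)/7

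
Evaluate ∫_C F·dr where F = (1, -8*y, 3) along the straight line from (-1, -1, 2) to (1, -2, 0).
-16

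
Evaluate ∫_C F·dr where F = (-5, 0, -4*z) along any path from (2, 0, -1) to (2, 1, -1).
0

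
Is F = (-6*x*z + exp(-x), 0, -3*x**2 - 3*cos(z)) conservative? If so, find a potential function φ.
Yes, F is conservative. φ = -3*x**2*z - 3*sin(z) - exp(-x)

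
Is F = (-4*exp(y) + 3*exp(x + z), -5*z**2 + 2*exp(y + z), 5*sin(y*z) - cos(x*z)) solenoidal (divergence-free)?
No, ∇·F = x*sin(x*z) + 5*y*cos(y*z) + 3*exp(x + z) + 2*exp(y + z)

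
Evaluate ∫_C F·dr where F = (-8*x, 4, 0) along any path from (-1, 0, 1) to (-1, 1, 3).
4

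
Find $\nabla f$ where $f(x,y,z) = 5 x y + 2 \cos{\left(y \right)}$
(5*y, 5*x - 2*sin(y), 0)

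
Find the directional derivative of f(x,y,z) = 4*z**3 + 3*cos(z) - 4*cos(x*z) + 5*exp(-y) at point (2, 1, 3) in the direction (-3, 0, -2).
2*sqrt(13)*(-108 + 3*sin(3) - 26*sin(6))/13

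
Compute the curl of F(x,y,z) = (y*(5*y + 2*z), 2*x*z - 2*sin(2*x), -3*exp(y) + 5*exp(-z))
(-2*x - 3*exp(y), 2*y, -10*y - 4*cos(2*x))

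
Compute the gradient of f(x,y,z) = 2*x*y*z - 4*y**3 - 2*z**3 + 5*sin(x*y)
(y*(2*z + 5*cos(x*y)), 2*x*z + 5*x*cos(x*y) - 12*y**2, 2*x*y - 6*z**2)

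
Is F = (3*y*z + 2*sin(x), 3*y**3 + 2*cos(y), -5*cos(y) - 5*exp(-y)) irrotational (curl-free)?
No, ∇×F = (5*sin(y) + 5*exp(-y), 3*y, -3*z)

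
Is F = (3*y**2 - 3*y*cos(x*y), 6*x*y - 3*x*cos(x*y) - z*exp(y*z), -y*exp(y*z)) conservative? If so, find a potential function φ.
Yes, F is conservative. φ = 3*x*y**2 - exp(y*z) - 3*sin(x*y)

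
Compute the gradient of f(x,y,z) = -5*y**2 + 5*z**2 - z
(0, -10*y, 10*z - 1)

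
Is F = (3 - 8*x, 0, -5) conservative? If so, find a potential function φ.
Yes, F is conservative. φ = -4*x**2 + 3*x - 5*z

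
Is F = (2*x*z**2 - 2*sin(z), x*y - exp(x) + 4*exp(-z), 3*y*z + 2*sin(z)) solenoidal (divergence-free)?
No, ∇·F = x + 3*y + 2*z**2 + 2*cos(z)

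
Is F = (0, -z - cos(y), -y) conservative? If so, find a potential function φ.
Yes, F is conservative. φ = -y*z - sin(y)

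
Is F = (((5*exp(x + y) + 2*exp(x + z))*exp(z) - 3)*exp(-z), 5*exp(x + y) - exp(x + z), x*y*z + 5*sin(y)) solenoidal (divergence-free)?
No, ∇·F = x*y + 10*exp(x + y) + 2*exp(x + z)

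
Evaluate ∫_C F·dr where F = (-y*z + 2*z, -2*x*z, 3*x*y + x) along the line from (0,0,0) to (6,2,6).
54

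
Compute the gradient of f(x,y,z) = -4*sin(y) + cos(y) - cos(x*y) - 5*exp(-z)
(y*sin(x*y), x*sin(x*y) - sin(y) - 4*cos(y), 5*exp(-z))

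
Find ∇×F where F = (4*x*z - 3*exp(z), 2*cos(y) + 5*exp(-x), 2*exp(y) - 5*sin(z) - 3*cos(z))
(2*exp(y), 4*x - 3*exp(z), -5*exp(-x))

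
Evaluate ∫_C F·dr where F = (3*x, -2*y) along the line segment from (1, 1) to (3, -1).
12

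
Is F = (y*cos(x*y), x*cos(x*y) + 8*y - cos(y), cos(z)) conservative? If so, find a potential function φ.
Yes, F is conservative. φ = 4*y**2 - sin(y) + sin(z) + sin(x*y)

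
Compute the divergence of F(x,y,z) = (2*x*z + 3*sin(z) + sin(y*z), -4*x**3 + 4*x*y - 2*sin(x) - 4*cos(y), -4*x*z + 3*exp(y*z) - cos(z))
3*y*exp(y*z) + 2*z + 4*sin(y) + sin(z)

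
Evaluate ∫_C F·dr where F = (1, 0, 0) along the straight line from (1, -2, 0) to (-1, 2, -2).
-2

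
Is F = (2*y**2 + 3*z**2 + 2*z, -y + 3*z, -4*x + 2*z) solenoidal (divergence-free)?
No, ∇·F = 1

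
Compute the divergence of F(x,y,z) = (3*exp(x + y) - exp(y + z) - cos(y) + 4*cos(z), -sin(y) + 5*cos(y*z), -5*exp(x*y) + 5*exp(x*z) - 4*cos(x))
5*x*exp(x*z) - 5*z*sin(y*z) + 3*exp(x + y) - cos(y)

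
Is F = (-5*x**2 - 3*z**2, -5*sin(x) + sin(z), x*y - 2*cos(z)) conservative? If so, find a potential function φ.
No, ∇×F = (x - cos(z), -y - 6*z, -5*cos(x)) ≠ 0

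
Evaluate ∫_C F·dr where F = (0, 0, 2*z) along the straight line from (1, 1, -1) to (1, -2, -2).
3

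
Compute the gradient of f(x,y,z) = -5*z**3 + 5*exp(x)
(5*exp(x), 0, -15*z**2)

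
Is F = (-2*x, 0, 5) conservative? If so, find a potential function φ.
Yes, F is conservative. φ = -x**2 + 5*z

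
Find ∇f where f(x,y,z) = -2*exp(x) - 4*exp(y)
(-2*exp(x), -4*exp(y), 0)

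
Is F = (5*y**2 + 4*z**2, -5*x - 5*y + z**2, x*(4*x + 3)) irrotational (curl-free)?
No, ∇×F = (-2*z, -8*x + 8*z - 3, -10*y - 5)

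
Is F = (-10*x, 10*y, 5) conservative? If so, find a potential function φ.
Yes, F is conservative. φ = -5*x**2 + 5*y**2 + 5*z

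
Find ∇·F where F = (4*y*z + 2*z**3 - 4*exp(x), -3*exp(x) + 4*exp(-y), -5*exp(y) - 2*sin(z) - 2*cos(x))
-4*exp(x) - 2*cos(z) - 4*exp(-y)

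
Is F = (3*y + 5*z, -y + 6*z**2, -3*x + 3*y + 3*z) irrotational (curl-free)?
No, ∇×F = (3 - 12*z, 8, -3)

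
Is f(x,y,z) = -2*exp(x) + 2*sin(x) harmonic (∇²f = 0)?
No, ∇²f = -2*exp(x) - 2*sin(x)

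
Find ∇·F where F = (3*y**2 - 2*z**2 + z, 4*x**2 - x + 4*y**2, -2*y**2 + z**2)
8*y + 2*z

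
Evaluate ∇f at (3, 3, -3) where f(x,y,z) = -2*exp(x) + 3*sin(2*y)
(-2*exp(3), 6*cos(6), 0)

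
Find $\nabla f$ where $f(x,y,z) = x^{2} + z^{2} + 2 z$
(2*x, 0, 2*z + 2)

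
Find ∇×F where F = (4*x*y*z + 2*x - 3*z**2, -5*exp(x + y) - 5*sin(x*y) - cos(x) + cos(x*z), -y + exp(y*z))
(x*sin(x*z) + z*exp(y*z) - 1, 4*x*y - 6*z, -4*x*z - 5*y*cos(x*y) - z*sin(x*z) - 5*exp(x + y) + sin(x))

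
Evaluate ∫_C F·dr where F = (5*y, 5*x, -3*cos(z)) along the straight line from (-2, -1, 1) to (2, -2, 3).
-30 - 3*sin(3) + 3*sin(1)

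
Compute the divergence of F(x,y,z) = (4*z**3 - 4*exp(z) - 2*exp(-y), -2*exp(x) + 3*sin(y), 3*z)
3*cos(y) + 3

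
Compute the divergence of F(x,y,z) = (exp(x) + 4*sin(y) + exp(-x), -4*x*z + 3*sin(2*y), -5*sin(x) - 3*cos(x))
6*cos(2*y) + 2*sinh(x)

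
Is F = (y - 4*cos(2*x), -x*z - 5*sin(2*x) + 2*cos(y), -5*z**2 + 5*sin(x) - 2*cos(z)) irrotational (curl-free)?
No, ∇×F = (x, -5*cos(x), -z + 20*sin(x)**2 - 11)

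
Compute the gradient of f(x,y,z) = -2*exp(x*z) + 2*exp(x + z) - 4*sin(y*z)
(-2*z*exp(x*z) + 2*exp(x + z), -4*z*cos(y*z), -2*x*exp(x*z) - 4*y*cos(y*z) + 2*exp(x + z))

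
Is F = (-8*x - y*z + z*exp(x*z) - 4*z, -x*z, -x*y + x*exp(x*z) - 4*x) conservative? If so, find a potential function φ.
Yes, F is conservative. φ = -4*x**2 - x*y*z - 4*x*z + exp(x*z)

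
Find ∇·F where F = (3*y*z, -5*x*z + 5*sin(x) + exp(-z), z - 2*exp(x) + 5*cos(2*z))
1 - 10*sin(2*z)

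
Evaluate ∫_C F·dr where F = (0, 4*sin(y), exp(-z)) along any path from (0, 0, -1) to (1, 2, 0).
-4*cos(2) + E + 3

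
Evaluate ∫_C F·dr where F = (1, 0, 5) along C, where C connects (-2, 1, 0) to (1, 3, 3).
18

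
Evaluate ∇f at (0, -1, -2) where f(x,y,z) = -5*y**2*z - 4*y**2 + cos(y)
(0, -12 + sin(1), -5)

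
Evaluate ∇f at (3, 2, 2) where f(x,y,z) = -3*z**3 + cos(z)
(0, 0, -36 - sin(2))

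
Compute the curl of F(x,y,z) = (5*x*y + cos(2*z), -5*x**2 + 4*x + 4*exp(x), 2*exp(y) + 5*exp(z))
(2*exp(y), -2*sin(2*z), -15*x + 4*exp(x) + 4)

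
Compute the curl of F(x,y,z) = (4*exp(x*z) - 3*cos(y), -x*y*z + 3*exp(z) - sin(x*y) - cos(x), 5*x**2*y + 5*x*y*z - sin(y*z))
(5*x**2 + x*y + 5*x*z - z*cos(y*z) - 3*exp(z), -10*x*y + 4*x*exp(x*z) - 5*y*z, -y*z - y*cos(x*y) + sin(x) - 3*sin(y))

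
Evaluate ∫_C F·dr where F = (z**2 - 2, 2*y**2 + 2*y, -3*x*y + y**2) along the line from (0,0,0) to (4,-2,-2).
-68/3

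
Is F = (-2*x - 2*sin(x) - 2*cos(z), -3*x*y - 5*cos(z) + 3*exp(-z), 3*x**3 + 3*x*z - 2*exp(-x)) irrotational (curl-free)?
No, ∇×F = (-5*sin(z) + 3*exp(-z), -9*x**2 - 3*z + 2*sin(z) - 2*exp(-x), -3*y)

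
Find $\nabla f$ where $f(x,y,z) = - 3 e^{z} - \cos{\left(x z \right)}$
(z*sin(x*z), 0, x*sin(x*z) - 3*exp(z))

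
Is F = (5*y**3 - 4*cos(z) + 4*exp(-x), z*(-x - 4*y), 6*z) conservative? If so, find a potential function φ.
No, ∇×F = (x + 4*y, 4*sin(z), -15*y**2 - z) ≠ 0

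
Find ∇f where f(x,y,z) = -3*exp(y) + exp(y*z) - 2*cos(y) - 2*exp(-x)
(2*exp(-x), z*exp(y*z) - 3*exp(y) + 2*sin(y), y*exp(y*z))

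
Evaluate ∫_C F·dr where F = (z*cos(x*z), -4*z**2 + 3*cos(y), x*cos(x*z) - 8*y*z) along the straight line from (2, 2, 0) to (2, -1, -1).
-4*sin(2) - 3*sin(1) + 4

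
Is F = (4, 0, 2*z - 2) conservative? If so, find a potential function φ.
Yes, F is conservative. φ = 4*x + z**2 - 2*z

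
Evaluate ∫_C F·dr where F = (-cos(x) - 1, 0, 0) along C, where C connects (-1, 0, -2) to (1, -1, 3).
-2 - 2*sin(1)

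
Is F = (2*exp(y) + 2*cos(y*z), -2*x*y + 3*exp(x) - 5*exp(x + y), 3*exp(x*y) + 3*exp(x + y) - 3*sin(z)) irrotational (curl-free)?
No, ∇×F = (3*x*exp(x*y) + 3*exp(x + y), -3*y*exp(x*y) - 2*y*sin(y*z) - 3*exp(x + y), -2*y + 2*z*sin(y*z) + 3*exp(x) - 2*exp(y) - 5*exp(x + y))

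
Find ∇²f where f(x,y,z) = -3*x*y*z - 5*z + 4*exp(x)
4*exp(x)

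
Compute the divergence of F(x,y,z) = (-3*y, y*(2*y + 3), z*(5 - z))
4*y - 2*z + 8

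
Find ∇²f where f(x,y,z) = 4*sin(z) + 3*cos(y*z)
-3*y**2*cos(y*z) - 3*z**2*cos(y*z) - 4*sin(z)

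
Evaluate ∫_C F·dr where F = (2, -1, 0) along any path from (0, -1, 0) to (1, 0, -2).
1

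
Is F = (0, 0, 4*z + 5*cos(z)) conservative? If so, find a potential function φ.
Yes, F is conservative. φ = 2*z**2 + 5*sin(z)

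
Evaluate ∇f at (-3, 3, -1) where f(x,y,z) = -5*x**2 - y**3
(30, -27, 0)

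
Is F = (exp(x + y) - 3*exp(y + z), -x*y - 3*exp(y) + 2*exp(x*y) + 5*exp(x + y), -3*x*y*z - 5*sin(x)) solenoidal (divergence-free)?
No, ∇·F = -3*x*y + 2*x*exp(x*y) - x - 3*exp(y) + 6*exp(x + y)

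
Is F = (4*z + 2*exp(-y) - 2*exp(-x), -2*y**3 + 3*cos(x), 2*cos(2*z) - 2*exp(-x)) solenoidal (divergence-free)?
No, ∇·F = -6*y**2 - 4*sin(2*z) + 2*exp(-x)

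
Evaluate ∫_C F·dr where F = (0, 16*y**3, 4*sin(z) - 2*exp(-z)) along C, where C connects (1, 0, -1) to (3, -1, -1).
4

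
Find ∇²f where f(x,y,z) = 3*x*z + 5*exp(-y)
5*exp(-y)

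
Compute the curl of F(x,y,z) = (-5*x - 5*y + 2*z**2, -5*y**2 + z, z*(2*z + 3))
(-1, 4*z, 5)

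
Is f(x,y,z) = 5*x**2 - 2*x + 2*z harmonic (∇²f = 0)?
No, ∇²f = 10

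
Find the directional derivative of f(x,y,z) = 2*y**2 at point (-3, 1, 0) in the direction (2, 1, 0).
4*sqrt(5)/5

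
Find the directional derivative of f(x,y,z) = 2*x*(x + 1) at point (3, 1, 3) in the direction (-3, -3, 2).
-21*sqrt(22)/11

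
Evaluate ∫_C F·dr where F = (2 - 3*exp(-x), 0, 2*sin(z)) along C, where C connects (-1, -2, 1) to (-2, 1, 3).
-3*E - 2 + 2*cos(1) - 2*cos(3) + 3*exp(2)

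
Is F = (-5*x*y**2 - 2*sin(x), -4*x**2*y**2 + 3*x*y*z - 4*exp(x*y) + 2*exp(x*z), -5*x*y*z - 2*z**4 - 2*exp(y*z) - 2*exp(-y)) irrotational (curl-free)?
No, ∇×F = (-3*x*y - 5*x*z - 2*x*exp(x*z) - 2*z*exp(y*z) + 2*exp(-y), 5*y*z, -8*x*y**2 + 10*x*y + 3*y*z - 4*y*exp(x*y) + 2*z*exp(x*z))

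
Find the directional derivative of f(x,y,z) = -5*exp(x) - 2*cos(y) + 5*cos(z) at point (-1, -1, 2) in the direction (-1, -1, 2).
sqrt(6)*(2*E*(-5*sin(2) + sin(1)) + 5)*exp(-1)/6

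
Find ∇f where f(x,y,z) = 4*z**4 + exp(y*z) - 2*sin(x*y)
(-2*y*cos(x*y), -2*x*cos(x*y) + z*exp(y*z), y*exp(y*z) + 16*z**3)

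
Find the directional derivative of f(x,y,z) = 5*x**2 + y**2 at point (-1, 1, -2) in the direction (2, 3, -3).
-7*sqrt(22)/11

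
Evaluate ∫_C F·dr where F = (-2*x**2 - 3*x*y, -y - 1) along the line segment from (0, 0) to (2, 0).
-16/3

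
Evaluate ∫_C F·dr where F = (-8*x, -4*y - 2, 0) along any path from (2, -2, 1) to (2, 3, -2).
-20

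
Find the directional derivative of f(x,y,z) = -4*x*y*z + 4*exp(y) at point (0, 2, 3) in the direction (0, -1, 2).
-4*sqrt(5)*exp(2)/5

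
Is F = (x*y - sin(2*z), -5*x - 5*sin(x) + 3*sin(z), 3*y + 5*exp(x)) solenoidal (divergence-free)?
No, ∇·F = y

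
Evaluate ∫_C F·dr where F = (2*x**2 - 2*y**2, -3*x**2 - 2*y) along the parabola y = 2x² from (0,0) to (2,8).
-2368/15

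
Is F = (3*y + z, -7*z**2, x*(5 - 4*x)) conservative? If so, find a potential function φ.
No, ∇×F = (14*z, 8*x - 4, -3) ≠ 0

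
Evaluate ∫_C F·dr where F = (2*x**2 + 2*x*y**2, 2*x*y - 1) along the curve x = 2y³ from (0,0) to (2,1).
122/15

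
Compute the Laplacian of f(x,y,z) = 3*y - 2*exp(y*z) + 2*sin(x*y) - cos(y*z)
-2*x**2*sin(x*y) - y**2*(2*exp(y*z) - cos(y*z)) - 2*y**2*sin(x*y) - 2*z**2*exp(y*z) + z**2*cos(y*z)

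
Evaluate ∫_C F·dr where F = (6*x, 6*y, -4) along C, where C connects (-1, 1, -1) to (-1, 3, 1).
16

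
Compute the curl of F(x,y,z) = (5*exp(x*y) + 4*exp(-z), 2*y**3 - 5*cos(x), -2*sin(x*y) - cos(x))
(-2*x*cos(x*y), 2*y*cos(x*y) - sin(x) - 4*exp(-z), -5*x*exp(x*y) + 5*sin(x))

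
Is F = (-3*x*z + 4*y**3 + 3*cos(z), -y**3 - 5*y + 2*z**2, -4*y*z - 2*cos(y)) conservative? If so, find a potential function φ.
No, ∇×F = (-8*z + 2*sin(y), -3*x - 3*sin(z), -12*y**2) ≠ 0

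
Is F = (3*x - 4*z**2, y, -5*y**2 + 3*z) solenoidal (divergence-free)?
No, ∇·F = 7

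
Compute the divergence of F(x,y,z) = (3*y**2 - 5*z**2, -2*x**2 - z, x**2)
0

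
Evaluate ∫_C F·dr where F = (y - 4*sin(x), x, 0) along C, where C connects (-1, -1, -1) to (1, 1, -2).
0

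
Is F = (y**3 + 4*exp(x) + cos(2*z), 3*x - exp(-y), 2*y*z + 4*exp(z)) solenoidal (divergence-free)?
No, ∇·F = 2*y + 4*exp(x) + 4*exp(z) + exp(-y)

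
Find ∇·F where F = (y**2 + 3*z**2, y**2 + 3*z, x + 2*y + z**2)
2*y + 2*z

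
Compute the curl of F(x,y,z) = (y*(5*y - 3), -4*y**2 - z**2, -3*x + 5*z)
(2*z, 3, 3 - 10*y)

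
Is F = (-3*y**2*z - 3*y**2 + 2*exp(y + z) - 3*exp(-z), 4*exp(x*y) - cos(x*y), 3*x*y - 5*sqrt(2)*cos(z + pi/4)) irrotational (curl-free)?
No, ∇×F = (3*x, -3*y**2 - 3*y + 2*exp(y + z) + 3*exp(-z), 6*y*z + 4*y*exp(x*y) + y*sin(x*y) + 6*y - 2*exp(y + z))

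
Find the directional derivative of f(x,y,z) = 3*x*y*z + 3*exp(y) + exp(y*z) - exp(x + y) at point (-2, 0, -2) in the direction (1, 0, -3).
-sqrt(10)*exp(-2)/10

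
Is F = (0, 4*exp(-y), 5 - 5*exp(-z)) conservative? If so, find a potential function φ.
Yes, F is conservative. φ = 5*z + 5*exp(-z) - 4*exp(-y)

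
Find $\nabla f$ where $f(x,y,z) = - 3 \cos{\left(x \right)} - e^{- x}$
(3*sin(x) + exp(-x), 0, 0)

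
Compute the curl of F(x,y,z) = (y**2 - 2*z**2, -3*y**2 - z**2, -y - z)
(2*z - 1, -4*z, -2*y)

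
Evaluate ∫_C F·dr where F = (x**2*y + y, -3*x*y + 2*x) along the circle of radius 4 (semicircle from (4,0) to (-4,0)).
-128 - 24*pi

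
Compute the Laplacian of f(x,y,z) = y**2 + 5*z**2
12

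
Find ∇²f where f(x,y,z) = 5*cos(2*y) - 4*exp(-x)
-20*cos(2*y) - 4*exp(-x)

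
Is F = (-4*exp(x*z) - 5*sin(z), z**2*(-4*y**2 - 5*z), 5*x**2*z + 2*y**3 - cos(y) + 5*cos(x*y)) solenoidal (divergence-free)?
No, ∇·F = 5*x**2 - 8*y*z**2 - 4*z*exp(x*z)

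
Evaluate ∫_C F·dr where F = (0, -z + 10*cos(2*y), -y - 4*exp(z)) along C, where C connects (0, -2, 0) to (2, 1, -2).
5*sin(4) - 4*exp(-2) + 5*sin(2) + 6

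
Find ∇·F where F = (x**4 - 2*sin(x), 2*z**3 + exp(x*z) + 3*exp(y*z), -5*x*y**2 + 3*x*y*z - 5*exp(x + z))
4*x**3 + 3*x*y + 3*z*exp(y*z) - 5*exp(x + z) - 2*cos(x)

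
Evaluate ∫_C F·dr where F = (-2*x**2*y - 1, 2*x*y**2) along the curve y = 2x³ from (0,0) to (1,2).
47/15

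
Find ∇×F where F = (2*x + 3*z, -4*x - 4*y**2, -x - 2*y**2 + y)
(1 - 4*y, 4, -4)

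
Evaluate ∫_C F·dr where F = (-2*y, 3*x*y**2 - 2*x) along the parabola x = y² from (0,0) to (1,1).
-7/5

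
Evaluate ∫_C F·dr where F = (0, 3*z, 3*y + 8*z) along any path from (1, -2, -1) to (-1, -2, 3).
8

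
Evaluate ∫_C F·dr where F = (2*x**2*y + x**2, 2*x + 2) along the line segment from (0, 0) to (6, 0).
72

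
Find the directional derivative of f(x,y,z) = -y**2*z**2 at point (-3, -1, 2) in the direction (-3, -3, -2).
-8*sqrt(22)/11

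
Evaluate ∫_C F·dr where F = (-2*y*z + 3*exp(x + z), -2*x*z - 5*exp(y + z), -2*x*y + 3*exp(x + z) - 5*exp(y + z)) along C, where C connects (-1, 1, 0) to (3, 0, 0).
-5 - 3*exp(-1) + 5*E + 3*exp(3)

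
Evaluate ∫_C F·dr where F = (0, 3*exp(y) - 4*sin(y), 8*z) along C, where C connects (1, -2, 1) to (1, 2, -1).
6*sinh(2)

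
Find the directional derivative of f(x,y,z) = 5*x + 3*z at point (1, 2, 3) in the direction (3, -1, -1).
12*sqrt(11)/11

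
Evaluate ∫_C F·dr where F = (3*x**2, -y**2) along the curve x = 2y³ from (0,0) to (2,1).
23/3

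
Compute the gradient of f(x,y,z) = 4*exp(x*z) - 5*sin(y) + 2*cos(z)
(4*z*exp(x*z), -5*cos(y), 4*x*exp(x*z) - 2*sin(z))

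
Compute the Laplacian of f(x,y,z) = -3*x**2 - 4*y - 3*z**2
-12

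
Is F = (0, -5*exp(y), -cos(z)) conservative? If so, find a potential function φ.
Yes, F is conservative. φ = -5*exp(y) - sin(z)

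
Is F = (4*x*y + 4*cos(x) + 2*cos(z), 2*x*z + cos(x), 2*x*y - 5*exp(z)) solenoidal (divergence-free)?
No, ∇·F = 4*y - 5*exp(z) - 4*sin(x)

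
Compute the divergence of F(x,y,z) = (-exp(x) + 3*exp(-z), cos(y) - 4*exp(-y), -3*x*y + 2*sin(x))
-exp(x) - sin(y) + 4*exp(-y)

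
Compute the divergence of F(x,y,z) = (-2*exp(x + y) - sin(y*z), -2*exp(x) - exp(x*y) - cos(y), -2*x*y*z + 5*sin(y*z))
-2*x*y - x*exp(x*y) + 5*y*cos(y*z) - 2*exp(x + y) + sin(y)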